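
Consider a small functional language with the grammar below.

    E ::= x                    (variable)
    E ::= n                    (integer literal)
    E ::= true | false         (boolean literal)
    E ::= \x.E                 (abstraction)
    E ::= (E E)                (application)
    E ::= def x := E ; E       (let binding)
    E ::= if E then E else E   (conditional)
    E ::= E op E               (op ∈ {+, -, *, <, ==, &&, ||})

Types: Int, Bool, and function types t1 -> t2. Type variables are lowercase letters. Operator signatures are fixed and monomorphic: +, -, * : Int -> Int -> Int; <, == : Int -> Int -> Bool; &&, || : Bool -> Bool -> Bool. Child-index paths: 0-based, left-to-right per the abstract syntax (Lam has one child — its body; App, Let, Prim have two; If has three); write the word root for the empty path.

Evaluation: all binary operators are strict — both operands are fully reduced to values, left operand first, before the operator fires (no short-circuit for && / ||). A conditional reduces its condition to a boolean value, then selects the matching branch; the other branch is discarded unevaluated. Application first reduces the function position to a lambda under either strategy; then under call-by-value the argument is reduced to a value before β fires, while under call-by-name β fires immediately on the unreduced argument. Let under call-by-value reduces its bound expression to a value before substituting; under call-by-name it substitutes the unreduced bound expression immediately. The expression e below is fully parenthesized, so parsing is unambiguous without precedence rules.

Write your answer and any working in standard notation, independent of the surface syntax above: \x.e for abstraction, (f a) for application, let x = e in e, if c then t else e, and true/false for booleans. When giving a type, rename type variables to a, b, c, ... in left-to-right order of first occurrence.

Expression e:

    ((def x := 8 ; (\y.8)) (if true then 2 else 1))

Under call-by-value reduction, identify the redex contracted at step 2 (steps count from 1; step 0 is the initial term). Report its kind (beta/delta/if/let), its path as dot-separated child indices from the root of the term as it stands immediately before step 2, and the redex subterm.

Derivation:
step 0: ((let x = 8 in (\y.8)) (if true then 2 else 1))
step 1: [let@0] ((\y.8) (if true then 2 else 1))
step 2: [if@1] ((\y.8) 2)

Answer: if at 1 : (if true then 2 else 1)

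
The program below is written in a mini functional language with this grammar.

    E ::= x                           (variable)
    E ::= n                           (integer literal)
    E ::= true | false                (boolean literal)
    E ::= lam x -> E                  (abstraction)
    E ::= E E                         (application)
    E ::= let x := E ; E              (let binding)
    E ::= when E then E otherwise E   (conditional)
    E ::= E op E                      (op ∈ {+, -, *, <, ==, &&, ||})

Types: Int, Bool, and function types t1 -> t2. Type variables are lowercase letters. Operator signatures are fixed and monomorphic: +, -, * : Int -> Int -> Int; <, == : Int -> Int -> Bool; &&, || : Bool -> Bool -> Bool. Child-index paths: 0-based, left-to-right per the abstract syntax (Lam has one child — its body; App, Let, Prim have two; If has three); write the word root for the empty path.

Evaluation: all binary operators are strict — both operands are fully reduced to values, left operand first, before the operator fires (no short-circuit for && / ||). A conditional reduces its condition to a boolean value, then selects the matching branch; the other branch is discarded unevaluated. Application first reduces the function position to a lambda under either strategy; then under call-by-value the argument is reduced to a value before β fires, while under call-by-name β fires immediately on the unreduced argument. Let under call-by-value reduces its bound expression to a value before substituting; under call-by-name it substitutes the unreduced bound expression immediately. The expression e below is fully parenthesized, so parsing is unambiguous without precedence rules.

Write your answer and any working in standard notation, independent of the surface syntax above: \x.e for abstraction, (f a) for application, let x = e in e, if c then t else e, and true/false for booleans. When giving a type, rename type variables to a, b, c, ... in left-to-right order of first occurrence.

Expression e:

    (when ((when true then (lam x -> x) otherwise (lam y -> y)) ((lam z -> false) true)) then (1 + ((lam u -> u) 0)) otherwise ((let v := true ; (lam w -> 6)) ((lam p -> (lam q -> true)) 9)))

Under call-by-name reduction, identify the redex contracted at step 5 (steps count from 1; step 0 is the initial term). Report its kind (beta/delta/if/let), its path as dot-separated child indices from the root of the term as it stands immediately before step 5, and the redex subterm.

Working:
step 0: (if ((if true then (\x.x) else (\y.y)) ((\z.false) true)) then (1 + ((\u.u) 0)) else ((let v = true in (\w.6)) ((\p.(\q.true)) 9)))
step 1: [if@0.0] (if ((\x.x) ((\z.false) true)) then (1 + ((\u.u) 0)) else ((let v = true in (\w.6)) ((\p.(\q.true)) 9)))
step 2: [beta@0] (if ((\z.false) true) then (1 + ((\u.u) 0)) else ((let v = true in (\w.6)) ((\p.(\q.true)) 9)))
step 3: [beta@0] (if false then (1 + ((\u.u) 0)) else ((let v = true in (\w.6)) ((\p.(\q.true)) 9)))
step 4: [if@root] ((let v = true in (\w.6)) ((\p.(\q.true)) 9))
step 5: [let@0] ((\w.6) ((\p.(\q.true)) 9))

Answer: let at 0 : (let v = true in (\w.6))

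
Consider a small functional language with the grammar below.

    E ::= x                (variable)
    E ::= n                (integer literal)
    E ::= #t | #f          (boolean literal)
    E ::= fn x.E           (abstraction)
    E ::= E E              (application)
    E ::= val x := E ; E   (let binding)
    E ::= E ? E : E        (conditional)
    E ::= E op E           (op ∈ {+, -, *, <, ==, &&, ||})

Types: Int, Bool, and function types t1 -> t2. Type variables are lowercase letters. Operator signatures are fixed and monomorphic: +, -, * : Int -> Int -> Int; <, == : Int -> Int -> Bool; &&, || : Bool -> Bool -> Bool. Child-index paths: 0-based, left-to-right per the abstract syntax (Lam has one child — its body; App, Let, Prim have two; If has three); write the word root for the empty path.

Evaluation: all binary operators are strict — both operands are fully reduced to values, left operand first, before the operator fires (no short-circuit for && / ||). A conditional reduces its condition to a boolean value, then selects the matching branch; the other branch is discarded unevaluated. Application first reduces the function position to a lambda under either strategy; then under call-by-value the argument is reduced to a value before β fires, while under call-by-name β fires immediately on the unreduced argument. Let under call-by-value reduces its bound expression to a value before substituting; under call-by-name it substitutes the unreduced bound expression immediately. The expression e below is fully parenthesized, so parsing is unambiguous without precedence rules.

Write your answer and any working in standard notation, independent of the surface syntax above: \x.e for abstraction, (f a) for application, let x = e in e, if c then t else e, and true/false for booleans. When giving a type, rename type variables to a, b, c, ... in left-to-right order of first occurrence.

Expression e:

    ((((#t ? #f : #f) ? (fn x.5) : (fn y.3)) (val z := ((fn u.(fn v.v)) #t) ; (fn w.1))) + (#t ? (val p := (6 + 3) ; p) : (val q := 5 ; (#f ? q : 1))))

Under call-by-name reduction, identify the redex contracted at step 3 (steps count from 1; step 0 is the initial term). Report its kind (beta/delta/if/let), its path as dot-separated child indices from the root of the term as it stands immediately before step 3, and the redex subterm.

Derivation:
step 0: (((if (if true then false else false) then (\x.5) else (\y.3)) (let z = ((\u.(\v.v)) true) in (\w.1))) + (if true then (let p = (6 + 3) in p) else (let q = 5 in (if false then q else 1))))
step 1: [if@0.0.0] (((if false then (\x.5) else (\y.3)) (let z = ((\u.(\v.v)) true) in (\w.1))) + (if true then (let p = (6 + 3) in p) else (let q = 5 in (if false then q else 1))))
step 2: [if@0.0] (((\y.3) (let z = ((\u.(\v.v)) true) in (\w.1))) + (if true then (let p = (6 + 3) in p) else (let q = 5 in (if false then q else 1))))
step 3: [beta@0] (3 + (if true then (let p = (6 + 3) in p) else (let q = 5 in (if false then q else 1))))

Answer: beta at 0 : ((\y.3) (let z = ((\u.(\v.v)) true) in (\w.1)))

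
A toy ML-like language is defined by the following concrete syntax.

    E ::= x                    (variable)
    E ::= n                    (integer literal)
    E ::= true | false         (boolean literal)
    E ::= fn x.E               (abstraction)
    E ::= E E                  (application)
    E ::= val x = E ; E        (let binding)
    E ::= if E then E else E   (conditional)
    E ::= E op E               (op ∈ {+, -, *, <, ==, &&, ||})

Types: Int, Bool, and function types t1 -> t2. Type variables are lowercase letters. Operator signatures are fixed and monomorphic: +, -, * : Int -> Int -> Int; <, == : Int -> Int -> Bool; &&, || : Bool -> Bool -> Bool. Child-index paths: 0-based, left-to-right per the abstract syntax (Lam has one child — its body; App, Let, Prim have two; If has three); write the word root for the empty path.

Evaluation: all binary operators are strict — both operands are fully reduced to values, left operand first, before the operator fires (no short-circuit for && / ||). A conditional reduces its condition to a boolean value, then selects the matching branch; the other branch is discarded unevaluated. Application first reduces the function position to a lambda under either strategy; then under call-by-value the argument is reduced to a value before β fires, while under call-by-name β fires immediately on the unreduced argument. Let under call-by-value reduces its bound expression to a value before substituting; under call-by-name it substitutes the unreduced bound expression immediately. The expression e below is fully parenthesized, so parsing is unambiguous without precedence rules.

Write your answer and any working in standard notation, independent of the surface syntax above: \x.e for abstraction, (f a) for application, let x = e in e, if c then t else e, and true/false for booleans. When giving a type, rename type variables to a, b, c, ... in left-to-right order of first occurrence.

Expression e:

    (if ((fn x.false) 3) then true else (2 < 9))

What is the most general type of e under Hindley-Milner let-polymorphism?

Working:
\x._ : a -> Bool
  unify a -> Bool ~ Int -> b
  unify a ~ Int
  unify Bool ~ b
_ _ : Bool
  unify Bool ~ Bool
  unify Int ~ Int
  unify Int ~ Int
  unify Bool ~ Bool

Answer: Bool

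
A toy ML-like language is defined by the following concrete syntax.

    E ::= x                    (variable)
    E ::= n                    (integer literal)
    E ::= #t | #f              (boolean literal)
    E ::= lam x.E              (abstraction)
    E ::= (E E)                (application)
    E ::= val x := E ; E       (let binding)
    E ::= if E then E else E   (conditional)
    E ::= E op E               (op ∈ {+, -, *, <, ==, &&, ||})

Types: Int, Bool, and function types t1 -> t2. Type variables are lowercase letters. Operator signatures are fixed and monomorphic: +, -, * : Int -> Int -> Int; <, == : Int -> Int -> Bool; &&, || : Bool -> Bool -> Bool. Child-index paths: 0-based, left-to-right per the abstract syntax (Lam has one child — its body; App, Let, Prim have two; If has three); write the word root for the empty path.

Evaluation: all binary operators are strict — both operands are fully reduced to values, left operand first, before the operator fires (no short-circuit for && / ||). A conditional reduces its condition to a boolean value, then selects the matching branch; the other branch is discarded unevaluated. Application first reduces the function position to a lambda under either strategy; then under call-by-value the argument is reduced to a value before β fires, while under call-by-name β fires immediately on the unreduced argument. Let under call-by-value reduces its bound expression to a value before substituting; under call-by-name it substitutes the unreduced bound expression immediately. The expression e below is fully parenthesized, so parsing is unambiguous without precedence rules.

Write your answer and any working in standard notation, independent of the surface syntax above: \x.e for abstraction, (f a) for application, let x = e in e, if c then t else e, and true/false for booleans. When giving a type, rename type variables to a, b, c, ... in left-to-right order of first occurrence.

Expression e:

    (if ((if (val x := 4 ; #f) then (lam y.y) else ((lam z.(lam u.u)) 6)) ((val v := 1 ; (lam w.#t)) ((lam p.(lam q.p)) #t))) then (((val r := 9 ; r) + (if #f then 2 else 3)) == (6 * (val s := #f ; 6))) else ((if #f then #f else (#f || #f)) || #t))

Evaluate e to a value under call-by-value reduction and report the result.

Trace:
step 0: (if ((if (let x = 4 in false) then (\y.y) else ((\z.(\u.u)) 6)) ((let v = 1 in (\w.true)) ((\p.(\q.p)) true))) then (((let r = 9 in r) + (if false then 2 else 3)) == (6 * (let s = false in 6))) else ((if false then false else (false || false)) || true))
step 1: [let@0.0.0] (if ((if false then (\y.y) else ((\z.(\u.u)) 6)) ((let v = 1 in (\w.true)) ((\p.(\q.p)) true))) then (((let r = 9 in r) + (if false then 2 else 3)) == (6 * (let s = false in 6))) else ((if false then false else (false || false)) || true))
step 2: [if@0.0] (if (((\z.(\u.u)) 6) ((let v = 1 in (\w.true)) ((\p.(\q.p)) true))) then (((let r = 9 in r) + (if false then 2 else 3)) == (6 * (let s = false in 6))) else ((if false then false else (false || false)) || true))
step 3: [beta@0.0] (if ((\u.u) ((let v = 1 in (\w.true)) ((\p.(\q.p)) true))) then (((let r = 9 in r) + (if false then 2 else 3)) == (6 * (let s = false in 6))) else ((if false then false else (false || false)) || true))
step 4: [let@0.1.0] (if ((\u.u) ((\w.true) ((\p.(\q.p)) true))) then (((let r = 9 in r) + (if false then 2 else 3)) == (6 * (let s = false in 6))) else ((if false then false else (false || false)) || true))
step 5: [beta@0.1.1] (if ((\u.u) ((\w.true) (\q.true))) then (((let r = 9 in r) + (if false then 2 else 3)) == (6 * (let s = false in 6))) else ((if false then false else (false || false)) || true))
step 6: [beta@0.1] (if ((\u.u) true) then (((let r = 9 in r) + (if false then 2 else 3)) == (6 * (let s = false in 6))) else ((if false then false else (false || false)) || true))
step 7: [beta@0] (if true then (((let r = 9 in r) + (if false then 2 else 3)) == (6 * (let s = false in 6))) else ((if false then false else (false || false)) || true))
step 8: [if@root] (((let r = 9 in r) + (if false then 2 else 3)) == (6 * (let s = false in 6)))
step 9: [let@0.0] ((9 + (if false then 2 else 3)) == (6 * (let s = false in 6)))
step 10: [if@0.1] ((9 + 3) == (6 * (let s = false in 6)))
step 11: [delta@0] (12 == (6 * (let s = false in 6)))
step 12: [let@1.1] (12 == (6 * 6))
step 13: [delta@1] (12 == 36)
step 14: [delta@root] false

Answer: false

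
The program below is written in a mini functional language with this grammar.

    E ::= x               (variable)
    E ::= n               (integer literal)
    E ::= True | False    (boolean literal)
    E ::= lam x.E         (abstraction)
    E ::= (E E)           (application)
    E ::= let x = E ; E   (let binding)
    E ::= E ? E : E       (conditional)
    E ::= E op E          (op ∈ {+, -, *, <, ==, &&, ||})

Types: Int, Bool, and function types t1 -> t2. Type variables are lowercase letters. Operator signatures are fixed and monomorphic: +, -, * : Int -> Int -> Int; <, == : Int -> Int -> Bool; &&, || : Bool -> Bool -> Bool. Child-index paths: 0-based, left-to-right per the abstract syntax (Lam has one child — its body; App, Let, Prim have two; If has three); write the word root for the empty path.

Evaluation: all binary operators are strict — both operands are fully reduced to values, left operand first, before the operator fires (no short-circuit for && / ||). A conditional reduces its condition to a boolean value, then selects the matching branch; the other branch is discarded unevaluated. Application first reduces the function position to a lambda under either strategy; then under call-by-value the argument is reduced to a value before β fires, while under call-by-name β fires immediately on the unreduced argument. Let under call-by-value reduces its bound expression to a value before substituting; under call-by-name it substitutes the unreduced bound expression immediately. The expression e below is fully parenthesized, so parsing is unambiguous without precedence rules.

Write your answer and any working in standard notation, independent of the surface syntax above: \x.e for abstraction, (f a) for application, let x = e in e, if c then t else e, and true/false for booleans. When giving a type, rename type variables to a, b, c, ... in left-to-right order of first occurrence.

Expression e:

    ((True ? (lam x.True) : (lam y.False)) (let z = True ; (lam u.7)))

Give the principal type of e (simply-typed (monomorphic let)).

Working:
  unify Bool ~ Bool
\x._ : a -> Bool
\y._ : b -> Bool
  unify a -> Bool ~ b -> Bool
  unify a ~ b
  unify Bool ~ Bool
let z : Bool
\u._ : c -> Int
  unify b -> Bool ~ (c -> Int) -> d
  unify b ~ c -> Int
  unify Bool ~ d
_ _ : Bool

Answer: Bool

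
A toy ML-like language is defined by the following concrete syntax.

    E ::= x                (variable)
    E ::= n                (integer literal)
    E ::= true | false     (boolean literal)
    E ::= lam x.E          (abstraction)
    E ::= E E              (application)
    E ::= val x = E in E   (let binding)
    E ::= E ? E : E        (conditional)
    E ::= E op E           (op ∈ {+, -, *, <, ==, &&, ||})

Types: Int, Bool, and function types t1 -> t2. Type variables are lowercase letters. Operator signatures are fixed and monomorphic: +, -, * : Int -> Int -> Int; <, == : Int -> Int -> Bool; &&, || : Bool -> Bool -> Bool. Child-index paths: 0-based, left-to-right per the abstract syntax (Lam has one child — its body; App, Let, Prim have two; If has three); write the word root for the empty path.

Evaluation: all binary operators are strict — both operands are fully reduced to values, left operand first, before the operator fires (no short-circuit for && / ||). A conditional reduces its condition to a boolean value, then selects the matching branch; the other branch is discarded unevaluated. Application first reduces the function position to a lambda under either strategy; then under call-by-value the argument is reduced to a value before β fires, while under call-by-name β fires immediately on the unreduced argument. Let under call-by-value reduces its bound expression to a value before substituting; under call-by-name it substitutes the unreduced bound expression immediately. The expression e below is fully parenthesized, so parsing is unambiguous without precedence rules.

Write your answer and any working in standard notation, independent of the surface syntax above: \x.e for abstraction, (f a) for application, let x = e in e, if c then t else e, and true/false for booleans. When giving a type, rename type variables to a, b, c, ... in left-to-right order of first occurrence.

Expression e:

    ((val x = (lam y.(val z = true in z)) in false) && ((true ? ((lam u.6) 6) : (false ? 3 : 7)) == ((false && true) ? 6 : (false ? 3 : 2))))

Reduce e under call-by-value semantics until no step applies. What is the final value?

Trace:
step 0: ((let x = (\y.(let z = true in z)) in false) && ((if true then ((\u.6) 6) else (if false then 3 else 7)) == (if (false && true) then 6 else (if false then 3 else 2))))
step 1: [let@0] (false && ((if true then ((\u.6) 6) else (if false then 3 else 7)) == (if (false && true) then 6 else (if false then 3 else 2))))
step 2: [if@1.0] (false && (((\u.6) 6) == (if (false && true) then 6 else (if false then 3 else 2))))
step 3: [beta@1.0] (false && (6 == (if (false && true) then 6 else (if false then 3 else 2))))
step 4: [delta@1.1.0] (false && (6 == (if false then 6 else (if false then 3 else 2))))
step 5: [if@1.1] (false && (6 == (if false then 3 else 2)))
step 6: [if@1.1] (false && (6 == 2))
step 7: [delta@1] (false && false)
step 8: [delta@root] false

Answer: false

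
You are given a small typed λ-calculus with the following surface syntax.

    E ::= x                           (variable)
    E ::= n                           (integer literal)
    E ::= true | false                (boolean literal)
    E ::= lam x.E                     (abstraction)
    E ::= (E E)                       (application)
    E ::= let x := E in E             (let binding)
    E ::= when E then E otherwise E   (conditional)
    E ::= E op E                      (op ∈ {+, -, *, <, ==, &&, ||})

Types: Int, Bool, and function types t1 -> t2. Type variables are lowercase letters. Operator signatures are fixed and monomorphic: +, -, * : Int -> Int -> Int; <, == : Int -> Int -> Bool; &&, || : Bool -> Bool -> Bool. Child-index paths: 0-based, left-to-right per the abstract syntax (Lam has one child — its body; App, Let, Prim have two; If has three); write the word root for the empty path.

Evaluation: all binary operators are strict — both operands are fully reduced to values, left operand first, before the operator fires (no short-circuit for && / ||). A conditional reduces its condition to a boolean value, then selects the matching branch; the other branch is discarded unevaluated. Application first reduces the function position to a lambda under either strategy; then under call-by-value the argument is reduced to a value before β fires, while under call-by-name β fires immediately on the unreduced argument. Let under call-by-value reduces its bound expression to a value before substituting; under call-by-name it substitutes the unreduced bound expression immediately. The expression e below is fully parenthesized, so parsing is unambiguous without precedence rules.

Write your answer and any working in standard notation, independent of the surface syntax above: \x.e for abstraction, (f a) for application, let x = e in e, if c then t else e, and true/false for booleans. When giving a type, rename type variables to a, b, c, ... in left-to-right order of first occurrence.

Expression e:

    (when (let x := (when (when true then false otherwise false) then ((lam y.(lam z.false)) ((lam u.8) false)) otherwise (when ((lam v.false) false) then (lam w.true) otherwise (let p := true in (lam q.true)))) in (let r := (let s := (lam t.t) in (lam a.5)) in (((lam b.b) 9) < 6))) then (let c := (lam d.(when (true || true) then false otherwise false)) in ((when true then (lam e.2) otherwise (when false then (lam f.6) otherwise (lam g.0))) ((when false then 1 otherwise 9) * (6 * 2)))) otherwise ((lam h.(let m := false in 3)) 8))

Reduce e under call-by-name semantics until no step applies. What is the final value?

Answer: 3

Working:
step 0: (if (let x = (if (if true then false else false) then ((\y.(\z.false)) ((\u.8) false)) else (if ((\v.false) false) then (\w.true) else (let p = true in (\q.true)))) in (let r = (let s = (\t.t) in (\a.5)) in (((\b.b) 9) < 6))) then (let c = (\d.(if (true || true) then false else false)) in ((if true then (\e.2) else (if false then (\f.6) else (\g.0))) ((if false then 1 else 9) * (6 * 2)))) else ((\h.(let m = false in 3)) 8))
step 1: [let@0] (if (let r = (let s = (\t.t) in (\a.5)) in (((\b.b) 9) < 6)) then (let c = (\d.(if (true || true) then false else false)) in ((if true then (\e.2) else (if false then (\f.6) else (\g.0))) ((if false then 1 else 9) * (6 * 2)))) else ((\h.(let m = false in 3)) 8))
step 2: [let@0] (if (((\b.b) 9) < 6) then (let c = (\d.(if (true || true) then false else false)) in ((if true then (\e.2) else (if false then (\f.6) else (\g.0))) ((if false then 1 else 9) * (6 * 2)))) else ((\h.(let m = false in 3)) 8))
step 3: [beta@0.0] (if (9 < 6) then (let c = (\d.(if (true || true) then false else false)) in ((if true then (\e.2) else (if false then (\f.6) else (\g.0))) ((if false then 1 else 9) * (6 * 2)))) else ((\h.(let m = false in 3)) 8))
step 4: [delta@0] (if false then (let c = (\d.(if (true || true) then false else false)) in ((if true then (\e.2) else (if false then (\f.6) else (\g.0))) ((if false then 1 else 9) * (6 * 2)))) else ((\h.(let m = false in 3)) 8))
step 5: [if@root] ((\h.(let m = false in 3)) 8)
step 6: [beta@root] (let m = false in 3)
step 7: [let@root] 3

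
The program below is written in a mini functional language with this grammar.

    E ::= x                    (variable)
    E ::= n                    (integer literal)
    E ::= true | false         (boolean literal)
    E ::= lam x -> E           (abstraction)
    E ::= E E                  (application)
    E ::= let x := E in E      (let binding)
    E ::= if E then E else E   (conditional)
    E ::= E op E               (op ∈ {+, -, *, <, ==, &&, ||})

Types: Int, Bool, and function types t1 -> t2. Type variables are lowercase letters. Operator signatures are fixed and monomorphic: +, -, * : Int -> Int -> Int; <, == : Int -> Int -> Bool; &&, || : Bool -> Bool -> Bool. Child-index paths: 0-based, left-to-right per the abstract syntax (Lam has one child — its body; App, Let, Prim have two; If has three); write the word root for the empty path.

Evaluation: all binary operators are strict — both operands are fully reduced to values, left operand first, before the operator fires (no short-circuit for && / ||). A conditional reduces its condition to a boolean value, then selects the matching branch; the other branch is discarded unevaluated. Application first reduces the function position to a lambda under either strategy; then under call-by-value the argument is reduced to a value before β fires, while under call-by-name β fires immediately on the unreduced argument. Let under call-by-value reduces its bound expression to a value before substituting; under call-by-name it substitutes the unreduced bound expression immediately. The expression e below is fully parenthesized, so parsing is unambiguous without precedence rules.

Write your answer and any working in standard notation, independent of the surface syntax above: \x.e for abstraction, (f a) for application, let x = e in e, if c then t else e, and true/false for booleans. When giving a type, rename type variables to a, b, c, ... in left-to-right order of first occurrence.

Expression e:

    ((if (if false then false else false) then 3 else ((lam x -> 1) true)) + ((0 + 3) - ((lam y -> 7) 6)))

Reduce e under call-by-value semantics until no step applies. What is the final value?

Answer: -3

Derivation:
step 0: ((if (if false then false else false) then 3 else ((\x.1) true)) + ((0 + 3) - ((\y.7) 6)))
step 1: [if@0.0] ((if false then 3 else ((\x.1) true)) + ((0 + 3) - ((\y.7) 6)))
step 2: [if@0] (((\x.1) true) + ((0 + 3) - ((\y.7) 6)))
step 3: [beta@0] (1 + ((0 + 3) - ((\y.7) 6)))
step 4: [delta@1.0] (1 + (3 - ((\y.7) 6)))
step 5: [beta@1.1] (1 + (3 - 7))
step 6: [delta@1] (1 + -4)
step 7: [delta@root] -3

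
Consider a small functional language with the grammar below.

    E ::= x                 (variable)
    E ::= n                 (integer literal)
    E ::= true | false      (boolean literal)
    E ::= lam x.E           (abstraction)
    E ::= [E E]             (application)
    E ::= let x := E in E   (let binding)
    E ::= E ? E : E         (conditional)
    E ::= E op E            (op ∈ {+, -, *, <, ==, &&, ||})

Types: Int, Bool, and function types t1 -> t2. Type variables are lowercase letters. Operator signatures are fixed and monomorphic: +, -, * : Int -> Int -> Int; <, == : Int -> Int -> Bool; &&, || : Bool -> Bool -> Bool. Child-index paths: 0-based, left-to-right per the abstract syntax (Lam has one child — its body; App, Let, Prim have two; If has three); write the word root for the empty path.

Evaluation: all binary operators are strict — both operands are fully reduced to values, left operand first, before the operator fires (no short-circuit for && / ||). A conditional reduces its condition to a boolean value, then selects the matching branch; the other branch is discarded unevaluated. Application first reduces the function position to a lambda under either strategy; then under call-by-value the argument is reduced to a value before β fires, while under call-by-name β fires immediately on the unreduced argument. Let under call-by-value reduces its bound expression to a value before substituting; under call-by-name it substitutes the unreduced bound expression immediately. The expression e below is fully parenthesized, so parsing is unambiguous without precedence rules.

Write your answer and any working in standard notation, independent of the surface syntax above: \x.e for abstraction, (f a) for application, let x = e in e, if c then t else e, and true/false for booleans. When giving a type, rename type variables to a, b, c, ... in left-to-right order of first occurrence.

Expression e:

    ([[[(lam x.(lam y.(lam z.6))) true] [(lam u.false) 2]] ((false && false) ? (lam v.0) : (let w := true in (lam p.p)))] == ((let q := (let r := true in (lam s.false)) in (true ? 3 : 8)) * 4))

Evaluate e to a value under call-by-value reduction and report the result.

Answer: false

Trace:
step 0: (((((\x.(\y.(\z.6))) true) ((\u.false) 2)) (if (false && false) then (\v.0) else (let w = true in (\p.p)))) == ((let q = (let r = true in (\s.false)) in (if true then 3 else 8)) * 4))
step 1: [beta@0.0.0] ((((\y.(\z.6)) ((\u.false) 2)) (if (false && false) then (\v.0) else (let w = true in (\p.p)))) == ((let q = (let r = true in (\s.false)) in (if true then 3 else 8)) * 4))
step 2: [beta@0.0.1] ((((\y.(\z.6)) false) (if (false && false) then (\v.0) else (let w = true in (\p.p)))) == ((let q = (let r = true in (\s.false)) in (if true then 3 else 8)) * 4))
step 3: [beta@0.0] (((\z.6) (if (false && false) then (\v.0) else (let w = true in (\p.p)))) == ((let q = (let r = true in (\s.false)) in (if true then 3 else 8)) * 4))
step 4: [delta@0.1.0] (((\z.6) (if false then (\v.0) else (let w = true in (\p.p)))) == ((let q = (let r = true in (\s.false)) in (if true then 3 else 8)) * 4))
step 5: [if@0.1] (((\z.6) (let w = true in (\p.p))) == ((let q = (let r = true in (\s.false)) in (if true then 3 else 8)) * 4))
step 6: [let@0.1] (((\z.6) (\p.p)) == ((let q = (let r = true in (\s.false)) in (if true then 3 else 8)) * 4))
step 7: [beta@0] (6 == ((let q = (let r = true in (\s.false)) in (if true then 3 else 8)) * 4))
step 8: [let@1.0.0] (6 == ((let q = (\s.false) in (if true then 3 else 8)) * 4))
step 9: [let@1.0] (6 == ((if true then 3 else 8) * 4))
step 10: [if@1.0] (6 == (3 * 4))
step 11: [delta@1] (6 == 12)
step 12: [delta@root] false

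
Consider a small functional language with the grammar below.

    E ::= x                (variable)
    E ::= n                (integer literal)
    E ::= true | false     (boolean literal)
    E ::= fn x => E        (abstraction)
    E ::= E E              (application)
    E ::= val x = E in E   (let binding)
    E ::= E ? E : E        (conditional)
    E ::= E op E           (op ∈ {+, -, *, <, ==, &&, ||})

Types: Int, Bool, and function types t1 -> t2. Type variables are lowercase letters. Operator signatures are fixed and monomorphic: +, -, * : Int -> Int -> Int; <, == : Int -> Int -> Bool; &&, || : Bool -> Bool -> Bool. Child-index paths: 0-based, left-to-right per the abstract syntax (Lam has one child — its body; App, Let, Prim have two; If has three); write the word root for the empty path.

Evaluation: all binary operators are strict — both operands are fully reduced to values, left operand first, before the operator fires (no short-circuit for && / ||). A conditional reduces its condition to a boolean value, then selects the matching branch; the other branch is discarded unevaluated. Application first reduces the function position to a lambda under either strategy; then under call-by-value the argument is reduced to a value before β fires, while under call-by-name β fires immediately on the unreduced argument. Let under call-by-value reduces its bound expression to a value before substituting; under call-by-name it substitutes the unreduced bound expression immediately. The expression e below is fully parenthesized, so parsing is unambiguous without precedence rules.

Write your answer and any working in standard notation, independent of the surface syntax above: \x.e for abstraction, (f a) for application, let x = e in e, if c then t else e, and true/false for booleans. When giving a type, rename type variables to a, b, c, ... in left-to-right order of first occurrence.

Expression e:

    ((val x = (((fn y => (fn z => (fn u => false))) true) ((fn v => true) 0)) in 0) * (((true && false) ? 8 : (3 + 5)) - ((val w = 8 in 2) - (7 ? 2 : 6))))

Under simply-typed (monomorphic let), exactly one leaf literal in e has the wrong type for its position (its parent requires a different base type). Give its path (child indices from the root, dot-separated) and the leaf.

Answer: 1.1.1.0 : 7

Trace:
\u._ : c -> Bool
\z._ : b -> c -> Bool
\y._ : a -> b -> c -> Bool
  unify a -> b -> c -> Bool ~ Bool -> d
  unify a ~ Bool
  unify b -> c -> Bool ~ d
_ _ : b -> c -> Bool
\v._ : e -> Bool
  unify e -> Bool ~ Int -> f
  unify e ~ Int
  unify Bool ~ f
_ _ : Bool
  unify b -> c -> Bool ~ Bool -> g
  unify b ~ Bool
  unify c -> Bool ~ g
_ _ : c -> Bool
let x : c -> Bool
  unify Int ~ Int
  unify Bool ~ Bool
  unify Bool ~ Bool
  unify Bool ~ Bool
  unify Int ~ Int
  unify Int ~ Int
  unify Int ~ Int
  unify Int ~ Int
let w : Int
  unify Int ~ Int
  unify Int ~ Bool
  FAIL: mismatch Int ~ Bool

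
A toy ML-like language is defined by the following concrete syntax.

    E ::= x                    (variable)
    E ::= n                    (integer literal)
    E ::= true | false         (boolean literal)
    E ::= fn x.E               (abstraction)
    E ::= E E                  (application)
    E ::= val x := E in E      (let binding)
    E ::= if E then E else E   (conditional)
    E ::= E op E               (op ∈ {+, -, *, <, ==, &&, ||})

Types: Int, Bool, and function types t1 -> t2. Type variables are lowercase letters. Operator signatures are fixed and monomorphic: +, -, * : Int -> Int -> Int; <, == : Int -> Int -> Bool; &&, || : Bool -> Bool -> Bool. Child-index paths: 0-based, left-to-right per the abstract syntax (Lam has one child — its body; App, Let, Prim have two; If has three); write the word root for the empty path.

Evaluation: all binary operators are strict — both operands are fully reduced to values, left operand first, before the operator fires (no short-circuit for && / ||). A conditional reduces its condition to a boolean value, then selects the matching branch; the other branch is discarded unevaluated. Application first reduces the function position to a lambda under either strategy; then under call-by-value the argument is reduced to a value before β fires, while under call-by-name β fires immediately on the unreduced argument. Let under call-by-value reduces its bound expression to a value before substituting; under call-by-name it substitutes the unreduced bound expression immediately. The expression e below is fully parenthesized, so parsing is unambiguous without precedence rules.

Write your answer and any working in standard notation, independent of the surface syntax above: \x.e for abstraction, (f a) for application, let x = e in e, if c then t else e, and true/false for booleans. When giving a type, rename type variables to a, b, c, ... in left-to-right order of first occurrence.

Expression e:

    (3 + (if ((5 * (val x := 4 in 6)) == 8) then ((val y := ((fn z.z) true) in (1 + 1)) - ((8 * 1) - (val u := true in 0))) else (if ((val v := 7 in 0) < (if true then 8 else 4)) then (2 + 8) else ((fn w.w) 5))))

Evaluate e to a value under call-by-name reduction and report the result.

Derivation:
step 0: (3 + (if ((5 * (let x = 4 in 6)) == 8) then ((let y = ((\z.z) true) in (1 + 1)) - ((8 * 1) - (let u = true in 0))) else (if ((let v = 7 in 0) < (if true then 8 else 4)) then (2 + 8) else ((\w.w) 5))))
step 1: [let@1.0.0.1] (3 + (if ((5 * 6) == 8) then ((let y = ((\z.z) true) in (1 + 1)) - ((8 * 1) - (let u = true in 0))) else (if ((let v = 7 in 0) < (if true then 8 else 4)) then (2 + 8) else ((\w.w) 5))))
step 2: [delta@1.0.0] (3 + (if (30 == 8) then ((let y = ((\z.z) true) in (1 + 1)) - ((8 * 1) - (let u = true in 0))) else (if ((let v = 7 in 0) < (if true then 8 else 4)) then (2 + 8) else ((\w.w) 5))))
step 3: [delta@1.0] (3 + (if false then ((let y = ((\z.z) true) in (1 + 1)) - ((8 * 1) - (let u = true in 0))) else (if ((let v = 7 in 0) < (if true then 8 else 4)) then (2 + 8) else ((\w.w) 5))))
step 4: [if@1] (3 + (if ((let v = 7 in 0) < (if true then 8 else 4)) then (2 + 8) else ((\w.w) 5)))
step 5: [let@1.0.0] (3 + (if (0 < (if true then 8 else 4)) then (2 + 8) else ((\w.w) 5)))
step 6: [if@1.0.1] (3 + (if (0 < 8) then (2 + 8) else ((\w.w) 5)))
step 7: [delta@1.0] (3 + (if true then (2 + 8) else ((\w.w) 5)))
step 8: [if@1] (3 + (2 + 8))
step 9: [delta@1] (3 + 10)
step 10: [delta@root] 13

Answer: 13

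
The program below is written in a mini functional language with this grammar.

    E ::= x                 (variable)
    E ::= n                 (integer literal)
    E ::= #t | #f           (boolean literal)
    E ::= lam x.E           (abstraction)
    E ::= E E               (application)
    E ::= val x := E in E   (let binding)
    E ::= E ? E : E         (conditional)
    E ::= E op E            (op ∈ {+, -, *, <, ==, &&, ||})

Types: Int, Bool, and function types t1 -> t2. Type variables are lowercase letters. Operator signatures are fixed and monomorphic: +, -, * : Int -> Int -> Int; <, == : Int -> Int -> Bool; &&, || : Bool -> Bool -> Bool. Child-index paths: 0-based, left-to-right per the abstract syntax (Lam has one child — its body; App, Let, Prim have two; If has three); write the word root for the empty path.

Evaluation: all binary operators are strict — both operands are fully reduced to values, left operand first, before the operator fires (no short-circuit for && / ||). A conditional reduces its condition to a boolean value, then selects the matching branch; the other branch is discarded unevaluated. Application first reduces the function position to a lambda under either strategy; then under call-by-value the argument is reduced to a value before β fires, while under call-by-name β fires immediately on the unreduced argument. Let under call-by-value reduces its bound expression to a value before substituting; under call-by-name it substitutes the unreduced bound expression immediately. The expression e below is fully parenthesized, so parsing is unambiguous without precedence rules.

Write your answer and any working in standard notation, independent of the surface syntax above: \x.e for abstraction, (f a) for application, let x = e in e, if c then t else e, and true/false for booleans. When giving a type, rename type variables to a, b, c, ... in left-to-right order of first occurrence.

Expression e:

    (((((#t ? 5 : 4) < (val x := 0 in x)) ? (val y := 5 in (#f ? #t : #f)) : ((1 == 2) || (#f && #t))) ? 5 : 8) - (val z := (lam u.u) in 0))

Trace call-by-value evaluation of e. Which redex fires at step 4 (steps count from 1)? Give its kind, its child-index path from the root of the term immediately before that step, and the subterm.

Derivation:
step 0: ((if (if ((if true then 5 else 4) < (let x = 0 in x)) then (let y = 5 in (if false then true else false)) else ((1 == 2) || (false && true))) then 5 else 8) - (let z = (\u.u) in 0))
step 1: [if@0.0.0.0] ((if (if (5 < (let x = 0 in x)) then (let y = 5 in (if false then true else false)) else ((1 == 2) || (false && true))) then 5 else 8) - (let z = (\u.u) in 0))
step 2: [let@0.0.0.1] ((if (if (5 < 0) then (let y = 5 in (if false then true else false)) else ((1 == 2) || (false && true))) then 5 else 8) - (let z = (\u.u) in 0))
step 3: [delta@0.0.0] ((if (if false then (let y = 5 in (if false then true else false)) else ((1 == 2) || (false && true))) then 5 else 8) - (let z = (\u.u) in 0))
step 4: [if@0.0] ((if ((1 == 2) || (false && true)) then 5 else 8) - (let z = (\u.u) in 0))

Answer: if at 0.0 : (if false then (let y = 5 in (if false then true else false)) else ((1 == 2) || (false && true)))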